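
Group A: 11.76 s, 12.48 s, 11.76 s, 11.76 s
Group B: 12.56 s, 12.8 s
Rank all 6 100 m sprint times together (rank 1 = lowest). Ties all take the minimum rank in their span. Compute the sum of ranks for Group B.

Sorted (ascending): 11.76, 11.76, 11.76, 12.48, 12.56, 12.8
The 3 values of 11.76 occupy positions 1–3 → each gets rank 1.
Group B values → pooled ranks: 12.56→5, 12.8→6
Rank sum = 5 + 6 = 11

11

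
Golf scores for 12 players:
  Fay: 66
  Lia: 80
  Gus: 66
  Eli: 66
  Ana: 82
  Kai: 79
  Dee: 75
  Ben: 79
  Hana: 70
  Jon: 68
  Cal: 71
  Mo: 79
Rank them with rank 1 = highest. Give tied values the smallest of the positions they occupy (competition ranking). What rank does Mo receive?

3

Sorted (descending): 82, 80, 79, 79, 79, 75, 71, 70, 68, 66, 66, 66
The 3 values of 79 occupy positions 3–5 → each gets rank 3.
The 3 values of 66 occupy positions 10–12 → each gets rank 10.
Mo has value 79 → rank 3.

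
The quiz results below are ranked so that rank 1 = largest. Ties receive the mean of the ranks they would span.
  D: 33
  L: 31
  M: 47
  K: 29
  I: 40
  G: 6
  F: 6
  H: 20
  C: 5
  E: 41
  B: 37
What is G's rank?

Sorted (descending): 47, 41, 40, 37, 33, 31, 29, 20, 6, 6, 5
The 2 values of 6 occupy positions 9–10 → average rank (9+10)/2 = 9.5.
G has value 6 → rank 9.5.

9.5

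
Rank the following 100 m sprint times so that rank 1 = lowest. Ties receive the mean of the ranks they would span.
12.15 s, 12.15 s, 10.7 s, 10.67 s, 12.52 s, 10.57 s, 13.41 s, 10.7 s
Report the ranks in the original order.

Sorted (ascending): 10.57, 10.67, 10.7, 10.7, 12.15, 12.15, 12.52, 13.41
The 2 values of 10.7 occupy positions 3–4 → average rank (3+4)/2 = 3.5.
The 2 values of 12.15 occupy positions 5–6 → average rank (5+6)/2 = 5.5.

5.5, 5.5, 3.5, 2, 7, 1, 8, 3.5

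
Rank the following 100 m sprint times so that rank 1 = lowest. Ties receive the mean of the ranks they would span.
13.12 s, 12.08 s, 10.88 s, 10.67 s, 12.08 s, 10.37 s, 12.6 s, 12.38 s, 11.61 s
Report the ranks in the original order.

Sorted (ascending): 10.37, 10.67, 10.88, 11.61, 12.08, 12.08, 12.38, 12.6, 13.12
The 2 values of 12.08 occupy positions 5–6 → average rank (5+6)/2 = 5.5.

9, 5.5, 3, 2, 5.5, 1, 8, 7, 4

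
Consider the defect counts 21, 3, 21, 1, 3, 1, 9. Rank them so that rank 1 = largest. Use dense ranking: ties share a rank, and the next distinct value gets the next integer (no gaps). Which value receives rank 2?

Sorted (descending): 21, 21, 9, 3, 3, 1, 1
The 2 values of 21 share dense rank 1.
The 2 values of 3 share dense rank 3.
The 2 values of 1 share dense rank 4.
Remaining distinct values take the next consecutive integers.
Rank 2 → value 9.

9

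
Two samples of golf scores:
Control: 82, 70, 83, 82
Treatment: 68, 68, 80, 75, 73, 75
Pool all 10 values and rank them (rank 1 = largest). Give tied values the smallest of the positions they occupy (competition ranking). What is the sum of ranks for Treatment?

39

Sorted (descending): 83, 82, 82, 80, 75, 75, 73, 70, 68, 68
The 2 values of 82 occupy positions 2–3 → each gets rank 2.
The 2 values of 75 occupy positions 5–6 → each gets rank 5.
The 2 values of 68 occupy positions 9–10 → each gets rank 9.
Treatment values → pooled ranks: 68→9, 68→9, 80→4, 75→5, 73→7, 75→5
Rank sum = 9 + 9 + 4 + 5 + 7 + 5 = 39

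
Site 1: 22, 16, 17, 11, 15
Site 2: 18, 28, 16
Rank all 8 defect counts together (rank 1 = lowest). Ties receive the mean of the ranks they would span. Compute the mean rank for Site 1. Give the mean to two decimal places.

Sorted (ascending): 11, 15, 16, 16, 17, 18, 22, 28
The 2 values of 16 occupy positions 3–4 → average rank (3+4)/2 = 3.5.
Site 1 values → pooled ranks: 22→7, 16→3.5, 17→5, 11→1, 15→2
Mean rank = (7 + 3.5 + 5 + 1 + 2) / 5 = 3.70

3.70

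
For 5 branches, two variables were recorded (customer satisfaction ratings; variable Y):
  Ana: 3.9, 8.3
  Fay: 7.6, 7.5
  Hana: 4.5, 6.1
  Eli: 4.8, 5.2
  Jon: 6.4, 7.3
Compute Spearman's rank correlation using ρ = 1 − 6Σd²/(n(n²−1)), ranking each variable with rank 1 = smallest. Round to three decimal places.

Ranks of variable 1: 1, 5, 2, 3, 4
Ranks of variable 2: 5, 4, 2, 1, 3
d = r₁ − r₂: -4, 1, 0, 2, 1
d²: 16, 1, 0, 4, 1; Σd² = 22
ρ = 1 − 6·22/(5·24) = 1 − 132/120 = -0.100

-0.100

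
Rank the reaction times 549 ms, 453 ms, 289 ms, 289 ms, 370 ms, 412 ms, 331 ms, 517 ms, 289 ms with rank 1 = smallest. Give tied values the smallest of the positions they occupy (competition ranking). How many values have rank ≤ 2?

Sorted (ascending): 289, 289, 289, 331, 370, 412, 453, 517, 549
The 3 values of 289 occupy positions 1–3 → each gets rank 1.
Ranks ≤ 2: {1, 1, 1} → 3 values.

3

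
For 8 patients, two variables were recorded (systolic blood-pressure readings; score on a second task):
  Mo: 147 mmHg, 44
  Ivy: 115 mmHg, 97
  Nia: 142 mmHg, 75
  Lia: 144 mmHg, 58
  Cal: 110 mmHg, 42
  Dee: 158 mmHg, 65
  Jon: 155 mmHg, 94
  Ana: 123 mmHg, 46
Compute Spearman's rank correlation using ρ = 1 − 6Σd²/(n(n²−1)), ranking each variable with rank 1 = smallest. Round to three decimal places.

Ranks of variable 1: 6, 2, 4, 5, 1, 8, 7, 3
Ranks of variable 2: 2, 8, 6, 4, 1, 5, 7, 3
d = r₁ − r₂: 4, -6, -2, 1, 0, 3, 0, 0
d²: 16, 36, 4, 1, 0, 9, 0, 0; Σd² = 66
ρ = 1 − 6·66/(8·63) = 1 − 396/504 = 0.214

0.214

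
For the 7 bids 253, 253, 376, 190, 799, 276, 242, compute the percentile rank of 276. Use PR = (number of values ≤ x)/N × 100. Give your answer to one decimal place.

71.4

N = 7.
Strictly below 276: 4. Equal to 276: 1.
PR = 5/7 × 100 = 71.4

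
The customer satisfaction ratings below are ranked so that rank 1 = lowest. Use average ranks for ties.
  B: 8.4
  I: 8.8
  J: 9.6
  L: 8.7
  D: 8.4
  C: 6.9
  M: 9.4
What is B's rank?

Sorted (ascending): 6.9, 8.4, 8.4, 8.7, 8.8, 9.4, 9.6
The 2 values of 8.4 occupy positions 2–3 → average rank (2+3)/2 = 2.5.
B has value 8.4 → rank 2.5.

2.5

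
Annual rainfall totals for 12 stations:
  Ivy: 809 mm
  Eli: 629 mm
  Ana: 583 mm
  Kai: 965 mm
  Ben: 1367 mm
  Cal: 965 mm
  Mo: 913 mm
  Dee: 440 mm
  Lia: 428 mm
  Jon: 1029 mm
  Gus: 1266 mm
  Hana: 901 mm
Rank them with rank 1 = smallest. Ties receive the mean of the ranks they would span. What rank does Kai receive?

Sorted (ascending): 428, 440, 583, 629, 809, 901, 913, 965, 965, 1029, 1266, 1367
The 2 values of 965 occupy positions 8–9 → average rank (8+9)/2 = 8.5.
Kai has value 965 mm → rank 8.5.

8.5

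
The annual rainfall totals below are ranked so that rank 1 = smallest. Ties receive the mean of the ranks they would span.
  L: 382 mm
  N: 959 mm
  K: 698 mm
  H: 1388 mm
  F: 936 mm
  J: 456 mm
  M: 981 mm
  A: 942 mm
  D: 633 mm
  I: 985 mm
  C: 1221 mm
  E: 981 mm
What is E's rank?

Sorted (ascending): 382, 456, 633, 698, 936, 942, 959, 981, 981, 985, 1221, 1388
The 2 values of 981 occupy positions 8–9 → average rank (8+9)/2 = 8.5.
E has value 981 mm → rank 8.5.

8.5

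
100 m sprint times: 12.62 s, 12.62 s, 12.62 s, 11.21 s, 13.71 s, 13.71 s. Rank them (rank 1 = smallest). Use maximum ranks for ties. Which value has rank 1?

Sorted (ascending): 11.21, 12.62, 12.62, 12.62, 13.71, 13.71
The 3 values of 12.62 occupy positions 2–4 → each gets rank 4.
The 2 values of 13.71 occupy positions 5–6 → each gets rank 6.
Rank 1 → value 11.21.

11.21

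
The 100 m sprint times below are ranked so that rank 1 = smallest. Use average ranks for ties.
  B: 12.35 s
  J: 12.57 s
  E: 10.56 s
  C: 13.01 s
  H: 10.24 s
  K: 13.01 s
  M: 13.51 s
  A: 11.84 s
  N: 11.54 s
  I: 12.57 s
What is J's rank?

Sorted (ascending): 10.24, 10.56, 11.54, 11.84, 12.35, 12.57, 12.57, 13.01, 13.01, 13.51
The 2 values of 12.57 occupy positions 6–7 → average rank (6+7)/2 = 6.5.
The 2 values of 13.01 occupy positions 8–9 → average rank (8+9)/2 = 8.5.
J has value 12.57 s → rank 6.5.

6.5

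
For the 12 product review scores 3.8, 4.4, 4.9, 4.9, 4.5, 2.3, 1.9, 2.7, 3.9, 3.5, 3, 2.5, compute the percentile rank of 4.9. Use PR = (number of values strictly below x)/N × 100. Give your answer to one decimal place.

83.3

N = 12.
Strictly below 4.9: 10. Equal to 4.9: 2.
PR = 10/12 × 100 = 83.3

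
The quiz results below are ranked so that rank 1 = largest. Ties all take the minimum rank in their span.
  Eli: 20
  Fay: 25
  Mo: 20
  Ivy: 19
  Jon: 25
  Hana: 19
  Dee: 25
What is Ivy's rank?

6

Sorted (descending): 25, 25, 25, 20, 20, 19, 19
The 3 values of 25 occupy positions 1–3 → each gets rank 1.
The 2 values of 20 occupy positions 4–5 → each gets rank 4.
The 2 values of 19 occupy positions 6–7 → each gets rank 6.
Ivy has value 19 → rank 6.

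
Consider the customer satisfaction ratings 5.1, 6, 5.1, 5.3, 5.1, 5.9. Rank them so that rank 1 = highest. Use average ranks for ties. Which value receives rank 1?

6

Sorted (descending): 6, 5.9, 5.3, 5.1, 5.1, 5.1
The 3 values of 5.1 occupy positions 4–6 → average rank 5.
Rank 1 → value 6.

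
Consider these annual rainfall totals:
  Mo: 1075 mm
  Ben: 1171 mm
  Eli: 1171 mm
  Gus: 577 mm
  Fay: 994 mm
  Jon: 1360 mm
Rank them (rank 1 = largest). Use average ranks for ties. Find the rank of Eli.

Sorted (descending): 1360, 1171, 1171, 1075, 994, 577
The 2 values of 1171 occupy positions 2–3 → average rank (2+3)/2 = 2.5.
Eli has value 1171 mm → rank 2.5.

2.5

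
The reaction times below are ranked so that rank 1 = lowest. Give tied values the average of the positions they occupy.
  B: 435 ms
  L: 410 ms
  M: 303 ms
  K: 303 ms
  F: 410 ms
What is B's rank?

5

Sorted (ascending): 303, 303, 410, 410, 435
The 2 values of 303 occupy positions 1–2 → average rank (1+2)/2 = 1.5.
The 2 values of 410 occupy positions 3–4 → average rank (3+4)/2 = 3.5.
B has value 435 ms → rank 5.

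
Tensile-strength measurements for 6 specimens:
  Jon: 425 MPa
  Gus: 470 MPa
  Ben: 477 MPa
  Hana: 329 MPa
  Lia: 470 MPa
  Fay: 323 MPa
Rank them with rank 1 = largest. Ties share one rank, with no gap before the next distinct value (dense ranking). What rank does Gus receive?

Sorted (descending): 477, 470, 470, 425, 329, 323
The 2 values of 470 share dense rank 2.
Remaining distinct values take the next consecutive integers.
Gus has value 470 MPa → rank 2.

2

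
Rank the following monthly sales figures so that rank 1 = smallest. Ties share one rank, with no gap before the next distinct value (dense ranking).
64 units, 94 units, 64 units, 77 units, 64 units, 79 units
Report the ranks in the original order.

1, 4, 1, 2, 1, 3

Sorted (ascending): 64, 64, 64, 77, 79, 94
The 3 values of 64 share dense rank 1.
Remaining distinct values take the next consecutive integers.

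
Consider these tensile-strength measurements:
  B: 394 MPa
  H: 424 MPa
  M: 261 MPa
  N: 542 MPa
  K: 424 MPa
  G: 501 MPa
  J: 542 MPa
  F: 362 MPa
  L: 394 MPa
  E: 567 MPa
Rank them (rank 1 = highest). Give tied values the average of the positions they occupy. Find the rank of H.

Sorted (descending): 567, 542, 542, 501, 424, 424, 394, 394, 362, 261
The 2 values of 542 occupy positions 2–3 → average rank (2+3)/2 = 2.5.
The 2 values of 424 occupy positions 5–6 → average rank (5+6)/2 = 5.5.
The 2 values of 394 occupy positions 7–8 → average rank (7+8)/2 = 7.5.
H has value 424 MPa → rank 5.5.

5.5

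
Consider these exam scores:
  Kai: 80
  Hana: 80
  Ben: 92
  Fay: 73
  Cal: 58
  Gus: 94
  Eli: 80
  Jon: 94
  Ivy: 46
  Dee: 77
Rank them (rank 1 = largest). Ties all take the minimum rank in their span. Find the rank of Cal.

Sorted (descending): 94, 94, 92, 80, 80, 80, 77, 73, 58, 46
The 2 values of 94 occupy positions 1–2 → each gets rank 1.
The 3 values of 80 occupy positions 4–6 → each gets rank 4.
Cal has value 58 → rank 9.

9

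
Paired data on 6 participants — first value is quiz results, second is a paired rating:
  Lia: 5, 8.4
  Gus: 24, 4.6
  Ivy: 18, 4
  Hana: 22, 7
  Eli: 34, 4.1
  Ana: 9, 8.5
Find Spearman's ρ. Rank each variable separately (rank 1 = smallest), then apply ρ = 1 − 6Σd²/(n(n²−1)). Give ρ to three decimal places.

-0.600

Ranks of variable 1: 1, 5, 3, 4, 6, 2
Ranks of variable 2: 5, 3, 1, 4, 2, 6
d = r₁ − r₂: -4, 2, 2, 0, 4, -4
d²: 16, 4, 4, 0, 16, 16; Σd² = 56
ρ = 1 − 6·56/(6·35) = 1 − 336/210 = -0.600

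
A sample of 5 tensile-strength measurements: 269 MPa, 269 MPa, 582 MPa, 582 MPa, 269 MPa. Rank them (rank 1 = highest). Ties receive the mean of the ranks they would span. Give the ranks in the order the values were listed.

4, 4, 1.5, 1.5, 4

Sorted (descending): 582, 582, 269, 269, 269
The 2 values of 582 occupy positions 1–2 → average rank (1+2)/2 = 1.5.
The 3 values of 269 occupy positions 3–5 → average rank 4.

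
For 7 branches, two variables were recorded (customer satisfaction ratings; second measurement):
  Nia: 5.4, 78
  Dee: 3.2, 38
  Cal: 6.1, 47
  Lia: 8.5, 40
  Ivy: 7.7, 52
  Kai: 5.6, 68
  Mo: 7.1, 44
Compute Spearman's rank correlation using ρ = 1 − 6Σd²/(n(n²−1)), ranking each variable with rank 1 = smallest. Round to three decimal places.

-0.143

Ranks of variable 1: 2, 1, 4, 7, 6, 3, 5
Ranks of variable 2: 7, 1, 4, 2, 5, 6, 3
d = r₁ − r₂: -5, 0, 0, 5, 1, -3, 2
d²: 25, 0, 0, 25, 1, 9, 4; Σd² = 64
ρ = 1 − 6·64/(7·48) = 1 − 384/336 = -0.143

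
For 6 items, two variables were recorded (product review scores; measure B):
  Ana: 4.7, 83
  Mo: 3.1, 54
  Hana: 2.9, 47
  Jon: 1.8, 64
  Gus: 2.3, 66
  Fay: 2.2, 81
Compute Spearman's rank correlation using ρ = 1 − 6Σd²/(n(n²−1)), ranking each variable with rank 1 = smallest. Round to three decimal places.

Ranks of variable 1: 6, 5, 4, 1, 3, 2
Ranks of variable 2: 6, 2, 1, 3, 4, 5
d = r₁ − r₂: 0, 3, 3, -2, -1, -3
d²: 0, 9, 9, 4, 1, 9; Σd² = 32
ρ = 1 − 6·32/(6·35) = 1 − 192/210 = 0.086

0.086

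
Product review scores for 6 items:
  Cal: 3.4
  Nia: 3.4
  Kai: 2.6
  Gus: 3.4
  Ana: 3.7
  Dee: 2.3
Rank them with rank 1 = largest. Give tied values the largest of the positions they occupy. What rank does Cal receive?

4

Sorted (descending): 3.7, 3.4, 3.4, 3.4, 2.6, 2.3
The 3 values of 3.4 occupy positions 2–4 → each gets rank 4.
Cal has value 3.4 → rank 4.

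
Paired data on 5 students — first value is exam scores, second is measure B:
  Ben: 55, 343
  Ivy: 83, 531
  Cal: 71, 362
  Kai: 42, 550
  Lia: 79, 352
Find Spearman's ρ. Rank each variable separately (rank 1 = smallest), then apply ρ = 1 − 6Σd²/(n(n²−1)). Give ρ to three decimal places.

-0.100

Ranks of variable 1: 2, 5, 3, 1, 4
Ranks of variable 2: 1, 4, 3, 5, 2
d = r₁ − r₂: 1, 1, 0, -4, 2
d²: 1, 1, 0, 16, 4; Σd² = 22
ρ = 1 − 6·22/(5·24) = 1 − 132/120 = -0.100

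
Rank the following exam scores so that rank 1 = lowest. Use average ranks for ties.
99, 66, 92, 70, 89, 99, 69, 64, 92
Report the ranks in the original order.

8.5, 2, 6.5, 4, 5, 8.5, 3, 1, 6.5

Sorted (ascending): 64, 66, 69, 70, 89, 92, 92, 99, 99
The 2 values of 92 occupy positions 6–7 → average rank (6+7)/2 = 6.5.
The 2 values of 99 occupy positions 8–9 → average rank (8+9)/2 = 8.5.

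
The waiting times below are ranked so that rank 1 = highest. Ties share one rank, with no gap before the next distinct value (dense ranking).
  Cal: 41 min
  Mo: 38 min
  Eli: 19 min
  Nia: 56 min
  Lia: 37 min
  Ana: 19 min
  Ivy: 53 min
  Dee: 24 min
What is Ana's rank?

7

Sorted (descending): 56, 53, 41, 38, 37, 24, 19, 19
The 2 values of 19 share dense rank 7.
Remaining distinct values take the next consecutive integers.
Ana has value 19 min → rank 7.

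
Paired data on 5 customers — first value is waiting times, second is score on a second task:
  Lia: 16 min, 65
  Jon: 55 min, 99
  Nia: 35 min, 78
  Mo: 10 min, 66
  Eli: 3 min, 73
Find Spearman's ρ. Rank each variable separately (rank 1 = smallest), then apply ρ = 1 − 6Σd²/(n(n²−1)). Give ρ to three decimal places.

0.600

Ranks of variable 1: 3, 5, 4, 2, 1
Ranks of variable 2: 1, 5, 4, 2, 3
d = r₁ − r₂: 2, 0, 0, 0, -2
d²: 4, 0, 0, 0, 4; Σd² = 8
ρ = 1 − 6·8/(5·24) = 1 − 48/120 = 0.600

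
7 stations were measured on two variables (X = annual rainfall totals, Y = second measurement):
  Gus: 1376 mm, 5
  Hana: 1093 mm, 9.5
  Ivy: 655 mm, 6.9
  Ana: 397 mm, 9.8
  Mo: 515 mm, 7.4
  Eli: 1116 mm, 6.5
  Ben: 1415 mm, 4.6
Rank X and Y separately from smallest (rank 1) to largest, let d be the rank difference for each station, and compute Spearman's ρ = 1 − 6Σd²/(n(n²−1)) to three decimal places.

-0.893

Ranks of variable 1: 6, 4, 3, 1, 2, 5, 7
Ranks of variable 2: 2, 6, 4, 7, 5, 3, 1
d = r₁ − r₂: 4, -2, -1, -6, -3, 2, 6
d²: 16, 4, 1, 36, 9, 4, 36; Σd² = 106
ρ = 1 − 6·106/(7·48) = 1 − 636/336 = -0.893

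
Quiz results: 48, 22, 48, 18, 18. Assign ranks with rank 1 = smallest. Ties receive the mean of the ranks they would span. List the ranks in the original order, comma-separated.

4.5, 3, 4.5, 1.5, 1.5

Sorted (ascending): 18, 18, 22, 48, 48
The 2 values of 18 occupy positions 1–2 → average rank (1+2)/2 = 1.5.
The 2 values of 48 occupy positions 4–5 → average rank (4+5)/2 = 4.5.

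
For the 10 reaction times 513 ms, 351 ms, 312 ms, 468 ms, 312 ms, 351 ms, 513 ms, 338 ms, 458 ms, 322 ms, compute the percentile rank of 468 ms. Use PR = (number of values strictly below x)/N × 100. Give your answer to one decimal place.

70.0

N = 10.
Strictly below 468: 7. Equal to 468: 1.
PR = 7/10 × 100 = 70.0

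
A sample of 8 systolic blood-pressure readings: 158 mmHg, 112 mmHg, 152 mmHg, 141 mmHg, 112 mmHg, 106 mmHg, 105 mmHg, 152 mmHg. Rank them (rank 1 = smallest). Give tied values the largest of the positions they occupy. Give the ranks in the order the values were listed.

8, 4, 7, 5, 4, 2, 1, 7

Sorted (ascending): 105, 106, 112, 112, 141, 152, 152, 158
The 2 values of 112 occupy positions 3–4 → each gets rank 4.
The 2 values of 152 occupy positions 6–7 → each gets rank 7.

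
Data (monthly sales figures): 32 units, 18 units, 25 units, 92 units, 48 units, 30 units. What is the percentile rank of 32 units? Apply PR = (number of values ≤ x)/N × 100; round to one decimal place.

N = 6.
Strictly below 32: 3. Equal to 32: 1.
PR = 4/6 × 100 = 66.7

66.7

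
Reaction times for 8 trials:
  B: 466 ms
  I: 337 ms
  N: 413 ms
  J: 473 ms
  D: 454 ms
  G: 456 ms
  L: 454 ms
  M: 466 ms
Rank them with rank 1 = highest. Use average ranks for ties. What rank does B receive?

2.5

Sorted (descending): 473, 466, 466, 456, 454, 454, 413, 337
The 2 values of 466 occupy positions 2–3 → average rank (2+3)/2 = 2.5.
The 2 values of 454 occupy positions 5–6 → average rank (5+6)/2 = 5.5.
B has value 466 ms → rank 2.5.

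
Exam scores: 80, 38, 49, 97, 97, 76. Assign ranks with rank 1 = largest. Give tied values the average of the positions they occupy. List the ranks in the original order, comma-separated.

3, 6, 5, 1.5, 1.5, 4

Sorted (descending): 97, 97, 80, 76, 49, 38
The 2 values of 97 occupy positions 1–2 → average rank (1+2)/2 = 1.5.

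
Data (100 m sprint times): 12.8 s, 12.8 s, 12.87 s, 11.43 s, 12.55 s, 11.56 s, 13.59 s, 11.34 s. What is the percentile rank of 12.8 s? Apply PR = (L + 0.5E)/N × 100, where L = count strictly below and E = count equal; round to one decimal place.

62.5

N = 8.
Strictly below 12.8: 4. Equal to 12.8: 2.
PR = (4 + 0.5·2)/8 × 100 = 62.5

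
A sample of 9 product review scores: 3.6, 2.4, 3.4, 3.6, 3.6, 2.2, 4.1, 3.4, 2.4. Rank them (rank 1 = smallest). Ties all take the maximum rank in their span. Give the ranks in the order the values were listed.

8, 3, 5, 8, 8, 1, 9, 5, 3

Sorted (ascending): 2.2, 2.4, 2.4, 3.4, 3.4, 3.6, 3.6, 3.6, 4.1
The 2 values of 2.4 occupy positions 2–3 → each gets rank 3.
The 2 values of 3.4 occupy positions 4–5 → each gets rank 5.
The 3 values of 3.6 occupy positions 6–8 → each gets rank 8.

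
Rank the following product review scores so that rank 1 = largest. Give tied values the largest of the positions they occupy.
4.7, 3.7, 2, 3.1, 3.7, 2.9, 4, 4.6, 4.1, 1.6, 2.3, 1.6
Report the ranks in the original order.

1, 6, 10, 7, 6, 8, 4, 2, 3, 12, 9, 12

Sorted (descending): 4.7, 4.6, 4.1, 4, 3.7, 3.7, 3.1, 2.9, 2.3, 2, 1.6, 1.6
The 2 values of 3.7 occupy positions 5–6 → each gets rank 6.
The 2 values of 1.6 occupy positions 11–12 → each gets rank 12.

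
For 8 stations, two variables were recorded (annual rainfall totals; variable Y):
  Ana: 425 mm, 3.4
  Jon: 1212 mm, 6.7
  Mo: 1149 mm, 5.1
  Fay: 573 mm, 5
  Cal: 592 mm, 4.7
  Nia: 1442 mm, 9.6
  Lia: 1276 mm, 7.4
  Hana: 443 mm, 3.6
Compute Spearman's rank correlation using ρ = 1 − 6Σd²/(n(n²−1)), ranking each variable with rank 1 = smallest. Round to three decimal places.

Ranks of variable 1: 1, 6, 5, 3, 4, 8, 7, 2
Ranks of variable 2: 1, 6, 5, 4, 3, 8, 7, 2
d = r₁ − r₂: 0, 0, 0, -1, 1, 0, 0, 0
d²: 0, 0, 0, 1, 1, 0, 0, 0; Σd² = 2
ρ = 1 − 6·2/(8·63) = 1 − 12/504 = 0.976

0.976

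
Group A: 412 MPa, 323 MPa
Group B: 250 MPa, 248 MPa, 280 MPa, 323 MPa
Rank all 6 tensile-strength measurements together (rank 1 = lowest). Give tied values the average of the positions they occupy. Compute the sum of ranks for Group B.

Sorted (ascending): 248, 250, 280, 323, 323, 412
The 2 values of 323 occupy positions 4–5 → average rank (4+5)/2 = 4.5.
Group B values → pooled ranks: 250→2, 248→1, 280→3, 323→4.5
Rank sum = 2 + 1 + 3 + 4.5 = 10.5

10.5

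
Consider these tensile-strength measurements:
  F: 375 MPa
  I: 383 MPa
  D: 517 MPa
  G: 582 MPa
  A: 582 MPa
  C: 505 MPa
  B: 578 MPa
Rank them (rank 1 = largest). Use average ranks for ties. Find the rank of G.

Sorted (descending): 582, 582, 578, 517, 505, 383, 375
The 2 values of 582 occupy positions 1–2 → average rank (1+2)/2 = 1.5.
G has value 582 MPa → rank 1.5.

1.5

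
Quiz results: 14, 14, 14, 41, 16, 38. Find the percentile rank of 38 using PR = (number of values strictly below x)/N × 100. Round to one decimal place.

66.7

N = 6.
Strictly below 38: 4. Equal to 38: 1.
PR = 4/6 × 100 = 66.7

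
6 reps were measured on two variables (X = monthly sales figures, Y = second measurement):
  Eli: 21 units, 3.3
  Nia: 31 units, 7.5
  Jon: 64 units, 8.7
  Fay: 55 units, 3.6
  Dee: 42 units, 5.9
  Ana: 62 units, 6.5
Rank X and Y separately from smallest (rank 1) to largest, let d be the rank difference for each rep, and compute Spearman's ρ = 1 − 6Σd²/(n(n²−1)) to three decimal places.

0.600

Ranks of variable 1: 1, 2, 6, 4, 3, 5
Ranks of variable 2: 1, 5, 6, 2, 3, 4
d = r₁ − r₂: 0, -3, 0, 2, 0, 1
d²: 0, 9, 0, 4, 0, 1; Σd² = 14
ρ = 1 − 6·14/(6·35) = 1 − 84/210 = 0.600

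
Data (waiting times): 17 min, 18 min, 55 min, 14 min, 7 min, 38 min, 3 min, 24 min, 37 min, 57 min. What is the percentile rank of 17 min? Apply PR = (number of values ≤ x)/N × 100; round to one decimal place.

N = 10.
Strictly below 17: 3. Equal to 17: 1.
PR = 4/10 × 100 = 40.0

40.0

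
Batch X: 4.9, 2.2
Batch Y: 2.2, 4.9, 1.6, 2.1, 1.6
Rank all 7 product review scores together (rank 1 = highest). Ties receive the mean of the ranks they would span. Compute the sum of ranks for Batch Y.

Sorted (descending): 4.9, 4.9, 2.2, 2.2, 2.1, 1.6, 1.6
The 2 values of 4.9 occupy positions 1–2 → average rank (1+2)/2 = 1.5.
The 2 values of 2.2 occupy positions 3–4 → average rank (3+4)/2 = 3.5.
The 2 values of 1.6 occupy positions 6–7 → average rank (6+7)/2 = 6.5.
Batch Y values → pooled ranks: 2.2→3.5, 4.9→1.5, 1.6→6.5, 2.1→5, 1.6→6.5
Rank sum = 3.5 + 1.5 + 6.5 + 5 + 6.5 = 23

23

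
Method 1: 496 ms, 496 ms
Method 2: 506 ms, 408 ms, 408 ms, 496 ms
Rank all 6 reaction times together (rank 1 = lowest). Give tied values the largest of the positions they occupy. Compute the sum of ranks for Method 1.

Sorted (ascending): 408, 408, 496, 496, 496, 506
The 2 values of 408 occupy positions 1–2 → each gets rank 2.
The 3 values of 496 occupy positions 3–5 → each gets rank 5.
Method 1 values → pooled ranks: 496→5, 496→5
Rank sum = 5 + 5 = 10

10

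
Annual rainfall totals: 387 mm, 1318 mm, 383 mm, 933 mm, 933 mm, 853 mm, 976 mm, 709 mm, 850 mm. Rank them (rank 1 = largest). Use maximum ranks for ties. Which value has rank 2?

Sorted (descending): 1318, 976, 933, 933, 853, 850, 709, 387, 383
The 2 values of 933 occupy positions 3–4 → each gets rank 4.
Rank 2 → value 976.

976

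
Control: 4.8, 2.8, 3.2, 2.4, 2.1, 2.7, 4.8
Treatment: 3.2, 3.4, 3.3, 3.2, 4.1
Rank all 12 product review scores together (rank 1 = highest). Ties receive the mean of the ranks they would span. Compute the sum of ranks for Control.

Sorted (descending): 4.8, 4.8, 4.1, 3.4, 3.3, 3.2, 3.2, 3.2, 2.8, 2.7, 2.4, 2.1
The 2 values of 4.8 occupy positions 1–2 → average rank (1+2)/2 = 1.5.
The 3 values of 3.2 occupy positions 6–8 → average rank 7.
Control values → pooled ranks: 4.8→1.5, 2.8→9, 3.2→7, 2.4→11, 2.1→12, 2.7→10, 4.8→1.5
Rank sum = 1.5 + 9 + 7 + 11 + 12 + 10 + 1.5 = 52

52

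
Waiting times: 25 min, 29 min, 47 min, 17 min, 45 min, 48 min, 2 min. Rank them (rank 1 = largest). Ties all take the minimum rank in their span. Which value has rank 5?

Sorted (descending): 48, 47, 45, 29, 25, 17, 2
No ties — each value takes its position as its rank.
Rank 5 → value 25.

25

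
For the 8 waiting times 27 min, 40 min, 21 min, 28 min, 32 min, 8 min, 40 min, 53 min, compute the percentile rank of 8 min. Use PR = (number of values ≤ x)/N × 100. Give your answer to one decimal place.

12.5

N = 8.
Strictly below 8: 0. Equal to 8: 1.
PR = 1/8 × 100 = 12.5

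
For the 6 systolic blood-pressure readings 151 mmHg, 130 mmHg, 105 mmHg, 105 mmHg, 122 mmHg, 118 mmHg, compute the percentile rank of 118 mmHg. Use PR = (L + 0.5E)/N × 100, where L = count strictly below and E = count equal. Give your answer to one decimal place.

N = 6.
Strictly below 118: 2. Equal to 118: 1.
PR = (2 + 0.5·1)/6 × 100 = 41.7

41.7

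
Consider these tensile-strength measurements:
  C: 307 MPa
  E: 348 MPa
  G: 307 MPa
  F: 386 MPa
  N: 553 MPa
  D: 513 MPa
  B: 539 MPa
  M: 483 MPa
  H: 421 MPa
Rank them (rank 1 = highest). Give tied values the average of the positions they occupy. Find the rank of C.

Sorted (descending): 553, 539, 513, 483, 421, 386, 348, 307, 307
The 2 values of 307 occupy positions 8–9 → average rank (8+9)/2 = 8.5.
C has value 307 MPa → rank 8.5.

8.5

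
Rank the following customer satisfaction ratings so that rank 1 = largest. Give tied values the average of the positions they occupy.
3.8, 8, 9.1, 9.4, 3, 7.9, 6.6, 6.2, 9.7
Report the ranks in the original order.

Sorted (descending): 9.7, 9.4, 9.1, 8, 7.9, 6.6, 6.2, 3.8, 3
No ties — each value takes its position as its rank.

8, 4, 3, 2, 9, 5, 6, 7, 1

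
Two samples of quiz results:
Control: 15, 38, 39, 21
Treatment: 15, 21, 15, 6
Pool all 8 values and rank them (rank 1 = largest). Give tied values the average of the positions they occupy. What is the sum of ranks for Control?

Sorted (descending): 39, 38, 21, 21, 15, 15, 15, 6
The 2 values of 21 occupy positions 3–4 → average rank (3+4)/2 = 3.5.
The 3 values of 15 occupy positions 5–7 → average rank 6.
Control values → pooled ranks: 15→6, 38→2, 39→1, 21→3.5
Rank sum = 6 + 2 + 1 + 3.5 = 12.5

12.5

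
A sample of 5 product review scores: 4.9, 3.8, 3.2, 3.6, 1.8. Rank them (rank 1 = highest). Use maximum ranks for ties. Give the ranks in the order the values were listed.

Sorted (descending): 4.9, 3.8, 3.6, 3.2, 1.8
No ties — each value takes its position as its rank.

1, 2, 4, 3, 5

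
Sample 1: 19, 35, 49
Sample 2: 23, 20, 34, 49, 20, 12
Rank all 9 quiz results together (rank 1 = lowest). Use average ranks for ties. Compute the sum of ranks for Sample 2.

27.5

Sorted (ascending): 12, 19, 20, 20, 23, 34, 35, 49, 49
The 2 values of 20 occupy positions 3–4 → average rank (3+4)/2 = 3.5.
The 2 values of 49 occupy positions 8–9 → average rank (8+9)/2 = 8.5.
Sample 2 values → pooled ranks: 23→5, 20→3.5, 34→6, 49→8.5, 20→3.5, 12→1
Rank sum = 5 + 3.5 + 6 + 8.5 + 3.5 + 1 = 27.5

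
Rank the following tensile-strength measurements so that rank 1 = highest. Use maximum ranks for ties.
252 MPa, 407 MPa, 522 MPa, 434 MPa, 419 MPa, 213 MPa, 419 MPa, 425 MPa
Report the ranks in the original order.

7, 6, 1, 2, 5, 8, 5, 3

Sorted (descending): 522, 434, 425, 419, 419, 407, 252, 213
The 2 values of 419 occupy positions 4–5 → each gets rank 5.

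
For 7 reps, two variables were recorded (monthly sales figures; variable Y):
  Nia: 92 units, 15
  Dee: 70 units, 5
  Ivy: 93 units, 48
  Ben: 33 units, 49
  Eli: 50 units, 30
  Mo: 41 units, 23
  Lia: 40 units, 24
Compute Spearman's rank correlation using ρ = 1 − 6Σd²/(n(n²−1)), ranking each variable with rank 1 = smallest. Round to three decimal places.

-0.321

Ranks of variable 1: 6, 5, 7, 1, 4, 3, 2
Ranks of variable 2: 2, 1, 6, 7, 5, 3, 4
d = r₁ − r₂: 4, 4, 1, -6, -1, 0, -2
d²: 16, 16, 1, 36, 1, 0, 4; Σd² = 74
ρ = 1 − 6·74/(7·48) = 1 − 444/336 = -0.321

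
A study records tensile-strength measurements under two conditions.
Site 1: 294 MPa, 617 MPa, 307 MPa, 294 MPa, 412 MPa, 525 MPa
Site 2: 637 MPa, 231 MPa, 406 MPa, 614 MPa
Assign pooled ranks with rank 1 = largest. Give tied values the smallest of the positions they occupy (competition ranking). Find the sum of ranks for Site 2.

20

Sorted (descending): 637, 617, 614, 525, 412, 406, 307, 294, 294, 231
The 2 values of 294 occupy positions 8–9 → each gets rank 8.
Site 2 values → pooled ranks: 637→1, 231→10, 406→6, 614→3
Rank sum = 1 + 10 + 6 + 3 = 20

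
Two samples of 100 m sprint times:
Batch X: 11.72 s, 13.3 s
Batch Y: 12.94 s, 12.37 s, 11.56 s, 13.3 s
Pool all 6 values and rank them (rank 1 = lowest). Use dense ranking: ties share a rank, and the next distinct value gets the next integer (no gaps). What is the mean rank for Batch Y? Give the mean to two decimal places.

Sorted (ascending): 11.56, 11.72, 12.37, 12.94, 13.3, 13.3
The 2 values of 13.3 share dense rank 5.
Remaining distinct values take the next consecutive integers.
Batch Y values → pooled ranks: 12.94→4, 12.37→3, 11.56→1, 13.3→5
Mean rank = (4 + 3 + 1 + 5) / 4 = 3.25

3.25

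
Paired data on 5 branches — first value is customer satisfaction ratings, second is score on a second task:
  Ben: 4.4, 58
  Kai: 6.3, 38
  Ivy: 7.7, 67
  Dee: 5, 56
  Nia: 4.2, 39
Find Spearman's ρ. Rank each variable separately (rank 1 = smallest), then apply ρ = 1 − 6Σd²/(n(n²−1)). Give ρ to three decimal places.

0.300

Ranks of variable 1: 2, 4, 5, 3, 1
Ranks of variable 2: 4, 1, 5, 3, 2
d = r₁ − r₂: -2, 3, 0, 0, -1
d²: 4, 9, 0, 0, 1; Σd² = 14
ρ = 1 − 6·14/(5·24) = 1 − 84/120 = 0.300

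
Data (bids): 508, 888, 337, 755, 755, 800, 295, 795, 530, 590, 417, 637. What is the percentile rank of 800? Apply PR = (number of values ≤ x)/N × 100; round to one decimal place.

91.7

N = 12.
Strictly below 800: 10. Equal to 800: 1.
PR = 11/12 × 100 = 91.7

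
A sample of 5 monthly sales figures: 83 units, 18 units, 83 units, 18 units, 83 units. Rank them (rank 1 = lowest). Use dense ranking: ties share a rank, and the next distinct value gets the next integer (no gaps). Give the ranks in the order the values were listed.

Sorted (ascending): 18, 18, 83, 83, 83
The 2 values of 18 share dense rank 1.
The 3 values of 83 share dense rank 2.

2, 1, 2, 1, 2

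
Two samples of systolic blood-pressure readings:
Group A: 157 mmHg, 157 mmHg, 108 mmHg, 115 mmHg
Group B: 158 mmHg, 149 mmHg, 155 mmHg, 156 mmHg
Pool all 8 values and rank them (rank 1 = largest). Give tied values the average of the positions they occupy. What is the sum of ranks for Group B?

Sorted (descending): 158, 157, 157, 156, 155, 149, 115, 108
The 2 values of 157 occupy positions 2–3 → average rank (2+3)/2 = 2.5.
Group B values → pooled ranks: 158→1, 149→6, 155→5, 156→4
Rank sum = 1 + 6 + 5 + 4 = 16

16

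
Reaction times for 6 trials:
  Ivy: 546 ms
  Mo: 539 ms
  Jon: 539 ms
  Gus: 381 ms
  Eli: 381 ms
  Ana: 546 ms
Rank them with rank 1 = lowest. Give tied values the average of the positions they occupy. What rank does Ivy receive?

5.5

Sorted (ascending): 381, 381, 539, 539, 546, 546
The 2 values of 381 occupy positions 1–2 → average rank (1+2)/2 = 1.5.
The 2 values of 539 occupy positions 3–4 → average rank (3+4)/2 = 3.5.
The 2 values of 546 occupy positions 5–6 → average rank (5+6)/2 = 5.5.
Ivy has value 546 ms → rank 5.5.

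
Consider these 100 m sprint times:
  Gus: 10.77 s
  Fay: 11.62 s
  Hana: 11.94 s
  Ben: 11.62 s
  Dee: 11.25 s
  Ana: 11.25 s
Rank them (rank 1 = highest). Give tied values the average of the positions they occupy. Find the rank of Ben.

2.5

Sorted (descending): 11.94, 11.62, 11.62, 11.25, 11.25, 10.77
The 2 values of 11.62 occupy positions 2–3 → average rank (2+3)/2 = 2.5.
The 2 values of 11.25 occupy positions 4–5 → average rank (4+5)/2 = 4.5.
Ben has value 11.62 s → rank 2.5.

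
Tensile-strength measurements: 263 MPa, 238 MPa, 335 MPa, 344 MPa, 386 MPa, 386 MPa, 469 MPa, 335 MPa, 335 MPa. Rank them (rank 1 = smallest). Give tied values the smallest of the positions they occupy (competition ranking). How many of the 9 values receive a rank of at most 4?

Sorted (ascending): 238, 263, 335, 335, 335, 344, 386, 386, 469
The 3 values of 335 occupy positions 3–5 → each gets rank 3.
The 2 values of 386 occupy positions 7–8 → each gets rank 7.
Ranks ≤ 4: {1, 2, 3, 3, 3} → 5 values.

5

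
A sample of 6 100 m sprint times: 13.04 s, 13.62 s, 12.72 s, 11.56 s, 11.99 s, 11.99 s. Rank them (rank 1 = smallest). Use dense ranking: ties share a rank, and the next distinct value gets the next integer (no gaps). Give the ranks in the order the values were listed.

Sorted (ascending): 11.56, 11.99, 11.99, 12.72, 13.04, 13.62
The 2 values of 11.99 share dense rank 2.
Remaining distinct values take the next consecutive integers.

4, 5, 3, 1, 2, 2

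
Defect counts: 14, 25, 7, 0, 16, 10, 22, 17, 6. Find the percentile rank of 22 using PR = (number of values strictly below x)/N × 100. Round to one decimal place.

N = 9.
Strictly below 22: 7. Equal to 22: 1.
PR = 7/9 × 100 = 77.8

77.8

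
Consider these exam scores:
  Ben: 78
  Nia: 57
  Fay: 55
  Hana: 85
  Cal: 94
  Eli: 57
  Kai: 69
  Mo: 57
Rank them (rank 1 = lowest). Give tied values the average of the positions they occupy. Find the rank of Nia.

3

Sorted (ascending): 55, 57, 57, 57, 69, 78, 85, 94
The 3 values of 57 occupy positions 2–4 → average rank 3.
Nia has value 57 → rank 3.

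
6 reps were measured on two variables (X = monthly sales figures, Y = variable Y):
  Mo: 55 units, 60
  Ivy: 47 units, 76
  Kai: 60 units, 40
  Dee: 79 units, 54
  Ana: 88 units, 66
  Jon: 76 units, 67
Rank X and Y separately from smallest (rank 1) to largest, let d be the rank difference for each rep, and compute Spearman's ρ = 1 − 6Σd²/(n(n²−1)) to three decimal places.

Ranks of variable 1: 2, 1, 3, 5, 6, 4
Ranks of variable 2: 3, 6, 1, 2, 4, 5
d = r₁ − r₂: -1, -5, 2, 3, 2, -1
d²: 1, 25, 4, 9, 4, 1; Σd² = 44
ρ = 1 − 6·44/(6·35) = 1 − 264/210 = -0.257

-0.257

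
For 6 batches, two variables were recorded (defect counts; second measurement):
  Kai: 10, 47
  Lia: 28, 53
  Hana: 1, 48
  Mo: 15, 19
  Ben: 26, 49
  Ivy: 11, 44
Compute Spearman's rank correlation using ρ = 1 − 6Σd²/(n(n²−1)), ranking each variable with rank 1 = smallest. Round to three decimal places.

Ranks of variable 1: 2, 6, 1, 4, 5, 3
Ranks of variable 2: 3, 6, 4, 1, 5, 2
d = r₁ − r₂: -1, 0, -3, 3, 0, 1
d²: 1, 0, 9, 9, 0, 1; Σd² = 20
ρ = 1 − 6·20/(6·35) = 1 − 120/210 = 0.429

0.429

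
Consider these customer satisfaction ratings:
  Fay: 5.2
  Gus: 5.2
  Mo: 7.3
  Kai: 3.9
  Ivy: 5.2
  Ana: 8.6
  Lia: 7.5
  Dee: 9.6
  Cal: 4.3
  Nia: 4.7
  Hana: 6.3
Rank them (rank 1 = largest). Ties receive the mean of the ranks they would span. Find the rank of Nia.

Sorted (descending): 9.6, 8.6, 7.5, 7.3, 6.3, 5.2, 5.2, 5.2, 4.7, 4.3, 3.9
The 3 values of 5.2 occupy positions 6–8 → average rank 7.
Nia has value 4.7 → rank 9.

9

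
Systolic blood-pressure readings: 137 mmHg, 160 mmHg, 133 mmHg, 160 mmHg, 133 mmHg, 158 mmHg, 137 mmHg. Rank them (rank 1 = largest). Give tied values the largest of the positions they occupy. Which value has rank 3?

Sorted (descending): 160, 160, 158, 137, 137, 133, 133
The 2 values of 160 occupy positions 1–2 → each gets rank 2.
The 2 values of 137 occupy positions 4–5 → each gets rank 5.
The 2 values of 133 occupy positions 6–7 → each gets rank 7.
Rank 3 → value 158.

158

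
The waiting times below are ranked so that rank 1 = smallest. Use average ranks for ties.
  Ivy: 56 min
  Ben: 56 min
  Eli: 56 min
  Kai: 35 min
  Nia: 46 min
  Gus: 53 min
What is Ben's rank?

5

Sorted (ascending): 35, 46, 53, 56, 56, 56
The 3 values of 56 occupy positions 4–6 → average rank 5.
Ben has value 56 min → rank 5.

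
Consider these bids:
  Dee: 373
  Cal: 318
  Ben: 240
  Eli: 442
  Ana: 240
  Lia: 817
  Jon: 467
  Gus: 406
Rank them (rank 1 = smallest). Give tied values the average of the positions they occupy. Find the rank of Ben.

Sorted (ascending): 240, 240, 318, 373, 406, 442, 467, 817
The 2 values of 240 occupy positions 1–2 → average rank (1+2)/2 = 1.5.
Ben has value 240 → rank 1.5.

1.5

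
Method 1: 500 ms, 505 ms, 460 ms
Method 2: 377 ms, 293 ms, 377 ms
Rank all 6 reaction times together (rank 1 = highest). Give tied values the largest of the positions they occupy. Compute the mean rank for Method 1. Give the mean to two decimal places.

2.00

Sorted (descending): 505, 500, 460, 377, 377, 293
The 2 values of 377 occupy positions 4–5 → each gets rank 5.
Method 1 values → pooled ranks: 500→2, 505→1, 460→3
Mean rank = (2 + 1 + 3) / 3 = 2.00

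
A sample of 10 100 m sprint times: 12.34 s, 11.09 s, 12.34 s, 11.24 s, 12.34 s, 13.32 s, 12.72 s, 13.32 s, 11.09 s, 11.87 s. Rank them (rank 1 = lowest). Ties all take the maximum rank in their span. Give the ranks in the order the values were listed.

Sorted (ascending): 11.09, 11.09, 11.24, 11.87, 12.34, 12.34, 12.34, 12.72, 13.32, 13.32
The 2 values of 11.09 occupy positions 1–2 → each gets rank 2.
The 3 values of 12.34 occupy positions 5–7 → each gets rank 7.
The 2 values of 13.32 occupy positions 9–10 → each gets rank 10.

7, 2, 7, 3, 7, 10, 8, 10, 2, 4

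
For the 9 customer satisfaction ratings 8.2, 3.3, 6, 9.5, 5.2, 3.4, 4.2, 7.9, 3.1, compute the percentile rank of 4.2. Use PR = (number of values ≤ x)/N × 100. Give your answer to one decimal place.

N = 9.
Strictly below 4.2: 3. Equal to 4.2: 1.
PR = 4/9 × 100 = 44.4

44.4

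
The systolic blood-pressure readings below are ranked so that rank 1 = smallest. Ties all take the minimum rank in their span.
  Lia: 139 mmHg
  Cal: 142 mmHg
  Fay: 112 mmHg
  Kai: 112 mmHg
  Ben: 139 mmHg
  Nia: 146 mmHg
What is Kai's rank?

1

Sorted (ascending): 112, 112, 139, 139, 142, 146
The 2 values of 112 occupy positions 1–2 → each gets rank 1.
The 2 values of 139 occupy positions 3–4 → each gets rank 3.
Kai has value 112 mmHg → rank 1.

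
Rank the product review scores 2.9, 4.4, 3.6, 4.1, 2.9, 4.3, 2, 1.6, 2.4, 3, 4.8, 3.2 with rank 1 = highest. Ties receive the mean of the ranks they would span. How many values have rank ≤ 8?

7

Sorted (descending): 4.8, 4.4, 4.3, 4.1, 3.6, 3.2, 3, 2.9, 2.9, 2.4, 2, 1.6
The 2 values of 2.9 occupy positions 8–9 → average rank (8+9)/2 = 8.5.
Ranks ≤ 8: {1, 2, 3, 4, 5, 6, 7} → 7 values.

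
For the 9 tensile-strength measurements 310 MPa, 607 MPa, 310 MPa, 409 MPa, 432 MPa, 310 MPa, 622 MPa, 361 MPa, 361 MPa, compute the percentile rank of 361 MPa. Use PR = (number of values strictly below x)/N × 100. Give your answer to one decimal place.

N = 9.
Strictly below 361: 3. Equal to 361: 2.
PR = 3/9 × 100 = 33.3

33.3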